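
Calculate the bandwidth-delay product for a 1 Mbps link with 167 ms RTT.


BDP = bandwidth * RTT
= 1 Mbps * 167 ms
= 1 * 1e6 * 167 / 1000 bits
= 167000 bits
= 20875 bytes
= 20.3857 KB
BDP = 167000 bits (20875 bytes)


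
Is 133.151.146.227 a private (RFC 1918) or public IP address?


RFC 1918 private ranges:
  10.0.0.0/8 (10.0.0.0 - 10.255.255.255)
  172.16.0.0/12 (172.16.0.0 - 172.31.255.255)
  192.168.0.0/16 (192.168.0.0 - 192.168.255.255)
Public (not in any RFC 1918 range)


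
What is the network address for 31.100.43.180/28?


IP:   00011111.01100100.00101011.10110100
Mask: 11111111.11111111.11111111.11110000
AND operation:
Net:  00011111.01100100.00101011.10110000
Network: 31.100.43.176/28


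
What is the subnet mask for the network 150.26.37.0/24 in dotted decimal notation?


/24 means 24 network bits, 8 host bits
Binary: 11111111111111111111111100000000
Mask: 255.255.255.0


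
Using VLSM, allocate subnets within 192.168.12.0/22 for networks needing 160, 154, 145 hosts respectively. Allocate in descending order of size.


160 hosts -> /24 (254 usable): 192.168.12.0/24
154 hosts -> /24 (254 usable): 192.168.13.0/24
145 hosts -> /24 (254 usable): 192.168.14.0/24
Allocation: 192.168.12.0/24 (160 hosts, 254 usable); 192.168.13.0/24 (154 hosts, 254 usable); 192.168.14.0/24 (145 hosts, 254 usable)


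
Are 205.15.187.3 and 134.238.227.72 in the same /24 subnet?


Mask: 255.255.255.0
205.15.187.3 AND mask = 205.15.187.0
134.238.227.72 AND mask = 134.238.227.0
No, different subnets (205.15.187.0 vs 134.238.227.0)


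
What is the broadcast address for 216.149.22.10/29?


Network: 216.149.22.8/29
Host bits = 3
Set all host bits to 1:
Broadcast: 216.149.22.15


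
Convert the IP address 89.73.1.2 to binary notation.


89 = 01011001
73 = 01001001
1 = 00000001
2 = 00000010
Binary: 01011001.01001001.00000001.00000010


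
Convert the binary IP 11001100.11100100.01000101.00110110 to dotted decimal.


11001100 = 204
11100100 = 228
01000101 = 69
00110110 = 54
IP: 204.228.69.54


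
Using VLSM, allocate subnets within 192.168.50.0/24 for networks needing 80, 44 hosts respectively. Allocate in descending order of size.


80 hosts -> /25 (126 usable): 192.168.50.0/25
44 hosts -> /26 (62 usable): 192.168.50.128/26
Allocation: 192.168.50.0/25 (80 hosts, 126 usable); 192.168.50.128/26 (44 hosts, 62 usable)


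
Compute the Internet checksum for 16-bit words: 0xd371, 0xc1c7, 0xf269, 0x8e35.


Sum all words (with carry folding):
+ 0xd371 = 0xd371
+ 0xc1c7 = 0x9539
+ 0xf269 = 0x87a3
+ 0x8e35 = 0x15d9
One's complement: ~0x15d9
Checksum = 0xea26


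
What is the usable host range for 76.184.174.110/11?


Network: 76.160.0.0
Broadcast: 76.191.255.255
First usable = network + 1
Last usable = broadcast - 1
Range: 76.160.0.1 to 76.191.255.254


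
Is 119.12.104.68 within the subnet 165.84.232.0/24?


Subnet network: 165.84.232.0
Test IP AND mask: 119.12.104.0
No, 119.12.104.68 is not in 165.84.232.0/24


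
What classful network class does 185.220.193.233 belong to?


First octet: 185
Binary: 10111001
10xxxxxx -> Class B (128-191)
Class B, default mask 255.255.0.0 (/16)


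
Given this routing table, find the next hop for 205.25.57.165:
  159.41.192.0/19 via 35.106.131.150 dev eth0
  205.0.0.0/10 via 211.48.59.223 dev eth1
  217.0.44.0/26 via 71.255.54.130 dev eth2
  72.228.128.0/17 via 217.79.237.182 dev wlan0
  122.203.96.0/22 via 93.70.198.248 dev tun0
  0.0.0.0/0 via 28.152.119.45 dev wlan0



Longest prefix match for 205.25.57.165:
  /19 159.41.192.0: no
  /10 205.0.0.0: MATCH
  /26 217.0.44.0: no
  /17 72.228.128.0: no
  /22 122.203.96.0: no
  /0 0.0.0.0: MATCH
Selected: next-hop 211.48.59.223 via eth1 (matched /10)


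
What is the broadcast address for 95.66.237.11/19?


Network: 95.66.224.0/19
Host bits = 13
Set all host bits to 1:
Broadcast: 95.66.255.255


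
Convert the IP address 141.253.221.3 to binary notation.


141 = 10001101
253 = 11111101
221 = 11011101
3 = 00000011
Binary: 10001101.11111101.11011101.00000011


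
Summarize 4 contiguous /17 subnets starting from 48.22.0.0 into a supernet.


Original prefix: /17
Number of subnets: 4 = 2^2
New prefix = 17 - 2 = 15
Supernet: 48.22.0.0/15


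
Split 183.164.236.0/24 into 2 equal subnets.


New prefix = 24 + 1 = 25
Each subnet has 128 addresses
  183.164.236.0/25
  183.164.236.128/25
Subnets: 183.164.236.0/25, 183.164.236.128/25


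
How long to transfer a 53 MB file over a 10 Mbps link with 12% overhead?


Effective throughput = 10 * (1 - 12/100) = 8.8 Mbps
File size in Mb = 53 * 8 = 424 Mb
Time = 424 / 8.8
Time = 48.1818 seconds


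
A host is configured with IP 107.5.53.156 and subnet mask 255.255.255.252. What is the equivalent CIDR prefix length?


Binary: 11111111.11111111.11111111.11111100
Count leading 1s
Prefix: /30


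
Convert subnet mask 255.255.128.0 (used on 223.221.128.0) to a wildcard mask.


Subnet mask: 255.255.128.0
Wildcard = 255.255.255.255 - subnet mask
255 - 255 = 0
255 - 255 = 0
255 - 128 = 127
255 - 0 = 255
Wildcard: 0.0.127.255


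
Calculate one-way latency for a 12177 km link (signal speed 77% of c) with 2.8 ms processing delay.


Speed = 0.77 * 3e5 km/s = 231000 km/s
Propagation delay = 12177 / 231000 = 0.0527 s = 52.7143 ms
Processing delay = 2.8 ms
Total one-way latency = 55.5143 ms


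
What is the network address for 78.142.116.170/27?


IP:   01001110.10001110.01110100.10101010
Mask: 11111111.11111111.11111111.11100000
AND operation:
Net:  01001110.10001110.01110100.10100000
Network: 78.142.116.160/27


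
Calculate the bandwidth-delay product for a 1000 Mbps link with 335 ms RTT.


BDP = bandwidth * RTT
= 1000 Mbps * 335 ms
= 1000 * 1e6 * 335 / 1000 bits
= 335000000 bits
= 41875000 bytes
= 40893.5547 KB
BDP = 335000000 bits (41875000 bytes)


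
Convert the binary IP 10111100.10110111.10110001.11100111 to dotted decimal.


10111100 = 188
10110111 = 183
10110001 = 177
11100111 = 231
IP: 188.183.177.231


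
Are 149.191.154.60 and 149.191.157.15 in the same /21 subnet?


Mask: 255.255.248.0
149.191.154.60 AND mask = 149.191.152.0
149.191.157.15 AND mask = 149.191.152.0
Yes, same subnet (149.191.152.0)


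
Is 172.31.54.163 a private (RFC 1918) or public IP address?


RFC 1918 private ranges:
  10.0.0.0/8 (10.0.0.0 - 10.255.255.255)
  172.16.0.0/12 (172.16.0.0 - 172.31.255.255)
  192.168.0.0/16 (192.168.0.0 - 192.168.255.255)
Private (in 172.16.0.0/12)


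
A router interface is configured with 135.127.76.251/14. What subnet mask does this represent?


/14 means 14 network bits, 18 host bits
Binary: 11111111111111000000000000000000
Mask: 255.252.0.0


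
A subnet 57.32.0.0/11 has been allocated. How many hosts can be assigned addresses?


Host bits = 32 - 11 = 21
Total addresses = 2^21 = 2097152
Usable = total - 2 (network and broadcast)
Usable hosts: 2097150


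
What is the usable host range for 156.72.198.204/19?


Network: 156.72.192.0
Broadcast: 156.72.223.255
First usable = network + 1
Last usable = broadcast - 1
Range: 156.72.192.1 to 156.72.223.254


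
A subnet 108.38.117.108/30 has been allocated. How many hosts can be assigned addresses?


Host bits = 32 - 30 = 2
Total addresses = 2^2 = 4
Usable = total - 2 (network and broadcast)
Usable hosts: 2


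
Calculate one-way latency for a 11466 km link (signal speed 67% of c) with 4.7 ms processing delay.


Speed = 0.67 * 3e5 km/s = 201000 km/s
Propagation delay = 11466 / 201000 = 0.057 s = 57.0448 ms
Processing delay = 4.7 ms
Total one-way latency = 61.7448 ms


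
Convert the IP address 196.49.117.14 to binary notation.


196 = 11000100
49 = 00110001
117 = 01110101
14 = 00001110
Binary: 11000100.00110001.01110101.00001110


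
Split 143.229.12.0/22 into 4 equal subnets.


New prefix = 22 + 2 = 24
Each subnet has 256 addresses
  143.229.12.0/24
  143.229.13.0/24
  143.229.14.0/24
  143.229.15.0/24
Subnets: 143.229.12.0/24, 143.229.13.0/24, 143.229.14.0/24, 143.229.15.0/24


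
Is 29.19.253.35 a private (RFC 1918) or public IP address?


RFC 1918 private ranges:
  10.0.0.0/8 (10.0.0.0 - 10.255.255.255)
  172.16.0.0/12 (172.16.0.0 - 172.31.255.255)
  192.168.0.0/16 (192.168.0.0 - 192.168.255.255)
Public (not in any RFC 1918 range)


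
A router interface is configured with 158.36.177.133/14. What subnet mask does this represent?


/14 means 14 network bits, 18 host bits
Binary: 11111111111111000000000000000000
Mask: 255.252.0.0


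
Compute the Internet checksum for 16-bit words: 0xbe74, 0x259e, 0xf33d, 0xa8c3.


Sum all words (with carry folding):
+ 0xbe74 = 0xbe74
+ 0x259e = 0xe412
+ 0xf33d = 0xd750
+ 0xa8c3 = 0x8014
One's complement: ~0x8014
Checksum = 0x7feb


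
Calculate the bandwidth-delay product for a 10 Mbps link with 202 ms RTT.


BDP = bandwidth * RTT
= 10 Mbps * 202 ms
= 10 * 1e6 * 202 / 1000 bits
= 2020000 bits
= 252500 bytes
= 246.582 KB
BDP = 2020000 bits (252500 bytes)


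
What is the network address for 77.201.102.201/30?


IP:   01001101.11001001.01100110.11001001
Mask: 11111111.11111111.11111111.11111100
AND operation:
Net:  01001101.11001001.01100110.11001000
Network: 77.201.102.200/30


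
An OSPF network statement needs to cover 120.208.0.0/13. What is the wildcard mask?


Subnet mask: 255.248.0.0
Wildcard = 255.255.255.255 - subnet mask
255 - 255 = 0
255 - 248 = 7
255 - 0 = 255
255 - 0 = 255
Wildcard: 0.7.255.255


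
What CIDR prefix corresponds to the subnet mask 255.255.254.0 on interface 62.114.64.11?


Binary: 11111111.11111111.11111110.00000000
Count leading 1s
Prefix: /23


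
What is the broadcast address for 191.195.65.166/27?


Network: 191.195.65.160/27
Host bits = 5
Set all host bits to 1:
Broadcast: 191.195.65.191


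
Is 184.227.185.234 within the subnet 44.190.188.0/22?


Subnet network: 44.190.188.0
Test IP AND mask: 184.227.184.0
No, 184.227.185.234 is not in 44.190.188.0/22


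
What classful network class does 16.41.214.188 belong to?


First octet: 16
Binary: 00010000
0xxxxxxx -> Class A (1-126)
Class A, default mask 255.0.0.0 (/8)


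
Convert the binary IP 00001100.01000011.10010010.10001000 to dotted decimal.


00001100 = 12
01000011 = 67
10010010 = 146
10001000 = 136
IP: 12.67.146.136


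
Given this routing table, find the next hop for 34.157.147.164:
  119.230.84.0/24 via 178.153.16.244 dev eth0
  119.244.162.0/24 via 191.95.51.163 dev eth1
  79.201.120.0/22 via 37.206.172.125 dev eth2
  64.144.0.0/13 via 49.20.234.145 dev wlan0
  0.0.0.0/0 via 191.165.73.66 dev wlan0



Longest prefix match for 34.157.147.164:
  /24 119.230.84.0: no
  /24 119.244.162.0: no
  /22 79.201.120.0: no
  /13 64.144.0.0: no
  /0 0.0.0.0: MATCH
Selected: next-hop 191.165.73.66 via wlan0 (matched /0)


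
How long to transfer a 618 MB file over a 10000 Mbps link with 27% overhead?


Effective throughput = 10000 * (1 - 27/100) = 7300 Mbps
File size in Mb = 618 * 8 = 4944 Mb
Time = 4944 / 7300
Time = 0.6773 seconds


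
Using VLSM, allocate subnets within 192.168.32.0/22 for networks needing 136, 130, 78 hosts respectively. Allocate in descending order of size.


136 hosts -> /24 (254 usable): 192.168.32.0/24
130 hosts -> /24 (254 usable): 192.168.33.0/24
78 hosts -> /25 (126 usable): 192.168.34.0/25
Allocation: 192.168.32.0/24 (136 hosts, 254 usable); 192.168.33.0/24 (130 hosts, 254 usable); 192.168.34.0/25 (78 hosts, 126 usable)


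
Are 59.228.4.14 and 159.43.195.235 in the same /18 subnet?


Mask: 255.255.192.0
59.228.4.14 AND mask = 59.228.0.0
159.43.195.235 AND mask = 159.43.192.0
No, different subnets (59.228.0.0 vs 159.43.192.0)


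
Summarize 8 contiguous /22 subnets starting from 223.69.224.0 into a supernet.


Original prefix: /22
Number of subnets: 8 = 2^3
New prefix = 22 - 3 = 19
Supernet: 223.69.224.0/19


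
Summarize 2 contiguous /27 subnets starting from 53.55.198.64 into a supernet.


Original prefix: /27
Number of subnets: 2 = 2^1
New prefix = 27 - 1 = 26
Supernet: 53.55.198.64/26


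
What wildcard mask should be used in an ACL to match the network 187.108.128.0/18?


Subnet mask: 255.255.192.0
Wildcard = 255.255.255.255 - subnet mask
255 - 255 = 0
255 - 255 = 0
255 - 192 = 63
255 - 0 = 255
Wildcard: 0.0.63.255


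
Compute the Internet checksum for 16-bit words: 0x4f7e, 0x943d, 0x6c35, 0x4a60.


Sum all words (with carry folding):
+ 0x4f7e = 0x4f7e
+ 0x943d = 0xe3bb
+ 0x6c35 = 0x4ff1
+ 0x4a60 = 0x9a51
One's complement: ~0x9a51
Checksum = 0x65ae


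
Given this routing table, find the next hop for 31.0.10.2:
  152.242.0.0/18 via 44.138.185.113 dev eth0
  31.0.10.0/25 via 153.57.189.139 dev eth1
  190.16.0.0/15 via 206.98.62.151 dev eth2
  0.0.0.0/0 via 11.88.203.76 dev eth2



Longest prefix match for 31.0.10.2:
  /18 152.242.0.0: no
  /25 31.0.10.0: MATCH
  /15 190.16.0.0: no
  /0 0.0.0.0: MATCH
Selected: next-hop 153.57.189.139 via eth1 (matched /25)


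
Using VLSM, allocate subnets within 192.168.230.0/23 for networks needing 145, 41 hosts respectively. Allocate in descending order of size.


145 hosts -> /24 (254 usable): 192.168.230.0/24
41 hosts -> /26 (62 usable): 192.168.231.0/26
Allocation: 192.168.230.0/24 (145 hosts, 254 usable); 192.168.231.0/26 (41 hosts, 62 usable)


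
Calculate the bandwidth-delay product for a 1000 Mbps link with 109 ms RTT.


BDP = bandwidth * RTT
= 1000 Mbps * 109 ms
= 1000 * 1e6 * 109 / 1000 bits
= 109000000 bits
= 13625000 bytes
= 13305.6641 KB
BDP = 109000000 bits (13625000 bytes)


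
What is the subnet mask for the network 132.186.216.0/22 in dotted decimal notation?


/22 means 22 network bits, 10 host bits
Binary: 11111111111111111111110000000000
Mask: 255.255.252.0


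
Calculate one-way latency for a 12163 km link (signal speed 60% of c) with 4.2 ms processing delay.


Speed = 0.6 * 3e5 km/s = 180000 km/s
Propagation delay = 12163 / 180000 = 0.0676 s = 67.5722 ms
Processing delay = 4.2 ms
Total one-way latency = 71.7722 ms


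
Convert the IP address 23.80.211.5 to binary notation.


23 = 00010111
80 = 01010000
211 = 11010011
5 = 00000101
Binary: 00010111.01010000.11010011.00000101


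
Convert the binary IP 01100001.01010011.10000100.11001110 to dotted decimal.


01100001 = 97
01010011 = 83
10000100 = 132
11001110 = 206
IP: 97.83.132.206


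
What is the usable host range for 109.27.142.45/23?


Network: 109.27.142.0
Broadcast: 109.27.143.255
First usable = network + 1
Last usable = broadcast - 1
Range: 109.27.142.1 to 109.27.143.254


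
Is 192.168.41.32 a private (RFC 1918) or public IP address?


RFC 1918 private ranges:
  10.0.0.0/8 (10.0.0.0 - 10.255.255.255)
  172.16.0.0/12 (172.16.0.0 - 172.31.255.255)
  192.168.0.0/16 (192.168.0.0 - 192.168.255.255)
Private (in 192.168.0.0/16)


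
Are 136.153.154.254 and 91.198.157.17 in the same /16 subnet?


Mask: 255.255.0.0
136.153.154.254 AND mask = 136.153.0.0
91.198.157.17 AND mask = 91.198.0.0
No, different subnets (136.153.0.0 vs 91.198.0.0)


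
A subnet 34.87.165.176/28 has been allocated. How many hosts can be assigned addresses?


Host bits = 32 - 28 = 4
Total addresses = 2^4 = 16
Usable = total - 2 (network and broadcast)
Usable hosts: 14


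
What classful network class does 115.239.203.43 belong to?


First octet: 115
Binary: 01110011
0xxxxxxx -> Class A (1-126)
Class A, default mask 255.0.0.0 (/8)


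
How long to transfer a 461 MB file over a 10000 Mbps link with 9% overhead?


Effective throughput = 10000 * (1 - 9/100) = 9100 Mbps
File size in Mb = 461 * 8 = 3688 Mb
Time = 3688 / 9100
Time = 0.4053 seconds


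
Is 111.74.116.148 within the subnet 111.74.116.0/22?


Subnet network: 111.74.116.0
Test IP AND mask: 111.74.116.0
Yes, 111.74.116.148 is in 111.74.116.0/22


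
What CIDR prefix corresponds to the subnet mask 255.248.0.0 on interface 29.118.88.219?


Binary: 11111111.11111000.00000000.00000000
Count leading 1s
Prefix: /13


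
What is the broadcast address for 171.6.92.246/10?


Network: 171.0.0.0/10
Host bits = 22
Set all host bits to 1:
Broadcast: 171.63.255.255


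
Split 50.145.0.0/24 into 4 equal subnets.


New prefix = 24 + 2 = 26
Each subnet has 64 addresses
  50.145.0.0/26
  50.145.0.64/26
  50.145.0.128/26
  50.145.0.192/26
Subnets: 50.145.0.0/26, 50.145.0.64/26, 50.145.0.128/26, 50.145.0.192/26


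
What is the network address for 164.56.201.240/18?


IP:   10100100.00111000.11001001.11110000
Mask: 11111111.11111111.11000000.00000000
AND operation:
Net:  10100100.00111000.11000000.00000000
Network: 164.56.192.0/18


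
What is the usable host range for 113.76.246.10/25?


Network: 113.76.246.0
Broadcast: 113.76.246.127
First usable = network + 1
Last usable = broadcast - 1
Range: 113.76.246.1 to 113.76.246.126


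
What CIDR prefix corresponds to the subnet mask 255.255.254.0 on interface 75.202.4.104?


Binary: 11111111.11111111.11111110.00000000
Count leading 1s
Prefix: /23


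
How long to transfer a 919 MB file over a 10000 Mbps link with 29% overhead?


Effective throughput = 10000 * (1 - 29/100) = 7100 Mbps
File size in Mb = 919 * 8 = 7352 Mb
Time = 7352 / 7100
Time = 1.0355 seconds


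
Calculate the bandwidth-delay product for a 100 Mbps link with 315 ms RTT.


BDP = bandwidth * RTT
= 100 Mbps * 315 ms
= 100 * 1e6 * 315 / 1000 bits
= 31500000 bits
= 3937500 bytes
= 3845.2148 KB
BDP = 31500000 bits (3937500 bytes)


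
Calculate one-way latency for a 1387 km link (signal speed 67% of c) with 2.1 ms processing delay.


Speed = 0.67 * 3e5 km/s = 201000 km/s
Propagation delay = 1387 / 201000 = 0.0069 s = 6.9005 ms
Processing delay = 2.1 ms
Total one-way latency = 9.0005 ms


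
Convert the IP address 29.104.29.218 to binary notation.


29 = 00011101
104 = 01101000
29 = 00011101
218 = 11011010
Binary: 00011101.01101000.00011101.11011010


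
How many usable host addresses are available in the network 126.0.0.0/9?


Host bits = 32 - 9 = 23
Total addresses = 2^23 = 8388608
Usable = total - 2 (network and broadcast)
Usable hosts: 8388606


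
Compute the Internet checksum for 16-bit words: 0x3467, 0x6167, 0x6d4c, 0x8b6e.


Sum all words (with carry folding):
+ 0x3467 = 0x3467
+ 0x6167 = 0x95ce
+ 0x6d4c = 0x031b
+ 0x8b6e = 0x8e89
One's complement: ~0x8e89
Checksum = 0x7176


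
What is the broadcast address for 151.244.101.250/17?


Network: 151.244.0.0/17
Host bits = 15
Set all host bits to 1:
Broadcast: 151.244.127.255


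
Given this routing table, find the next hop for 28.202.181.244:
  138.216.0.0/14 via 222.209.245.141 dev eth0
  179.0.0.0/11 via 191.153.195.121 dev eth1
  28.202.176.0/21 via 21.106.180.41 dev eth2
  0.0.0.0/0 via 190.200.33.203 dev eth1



Longest prefix match for 28.202.181.244:
  /14 138.216.0.0: no
  /11 179.0.0.0: no
  /21 28.202.176.0: MATCH
  /0 0.0.0.0: MATCH
Selected: next-hop 21.106.180.41 via eth2 (matched /21)


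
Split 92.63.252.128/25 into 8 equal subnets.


New prefix = 25 + 3 = 28
Each subnet has 16 addresses
  92.63.252.128/28
  92.63.252.144/28
  92.63.252.160/28
  92.63.252.176/28
  92.63.252.192/28
  92.63.252.208/28
  92.63.252.224/28
  92.63.252.240/28
Subnets: 92.63.252.128/28, 92.63.252.144/28, 92.63.252.160/28, 92.63.252.176/28, 92.63.252.192/28, 92.63.252.208/28, 92.63.252.224/28, 92.63.252.240/28


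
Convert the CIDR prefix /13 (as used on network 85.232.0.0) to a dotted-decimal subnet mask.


/13 means 13 network bits, 19 host bits
Binary: 11111111111110000000000000000000
Mask: 255.248.0.0


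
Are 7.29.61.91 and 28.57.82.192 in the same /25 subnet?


Mask: 255.255.255.128
7.29.61.91 AND mask = 7.29.61.0
28.57.82.192 AND mask = 28.57.82.128
No, different subnets (7.29.61.0 vs 28.57.82.128)


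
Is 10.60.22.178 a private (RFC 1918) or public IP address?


RFC 1918 private ranges:
  10.0.0.0/8 (10.0.0.0 - 10.255.255.255)
  172.16.0.0/12 (172.16.0.0 - 172.31.255.255)
  192.168.0.0/16 (192.168.0.0 - 192.168.255.255)
Private (in 10.0.0.0/8)


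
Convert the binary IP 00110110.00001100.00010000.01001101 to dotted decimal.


00110110 = 54
00001100 = 12
00010000 = 16
01001101 = 77
IP: 54.12.16.77


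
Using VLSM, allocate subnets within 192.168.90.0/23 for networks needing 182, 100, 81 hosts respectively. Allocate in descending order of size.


182 hosts -> /24 (254 usable): 192.168.90.0/24
100 hosts -> /25 (126 usable): 192.168.91.0/25
81 hosts -> /25 (126 usable): 192.168.91.128/25
Allocation: 192.168.90.0/24 (182 hosts, 254 usable); 192.168.91.0/25 (100 hosts, 126 usable); 192.168.91.128/25 (81 hosts, 126 usable)


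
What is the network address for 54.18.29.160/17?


IP:   00110110.00010010.00011101.10100000
Mask: 11111111.11111111.10000000.00000000
AND operation:
Net:  00110110.00010010.00000000.00000000
Network: 54.18.0.0/17


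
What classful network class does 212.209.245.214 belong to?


First octet: 212
Binary: 11010100
110xxxxx -> Class C (192-223)
Class C, default mask 255.255.255.0 (/24)


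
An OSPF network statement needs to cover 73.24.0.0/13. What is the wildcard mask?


Subnet mask: 255.248.0.0
Wildcard = 255.255.255.255 - subnet mask
255 - 255 = 0
255 - 248 = 7
255 - 0 = 255
255 - 0 = 255
Wildcard: 0.7.255.255


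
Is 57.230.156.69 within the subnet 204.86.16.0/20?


Subnet network: 204.86.16.0
Test IP AND mask: 57.230.144.0
No, 57.230.156.69 is not in 204.86.16.0/20


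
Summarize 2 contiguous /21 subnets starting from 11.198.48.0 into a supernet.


Original prefix: /21
Number of subnets: 2 = 2^1
New prefix = 21 - 1 = 20
Supernet: 11.198.48.0/20


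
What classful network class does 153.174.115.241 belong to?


First octet: 153
Binary: 10011001
10xxxxxx -> Class B (128-191)
Class B, default mask 255.255.0.0 (/16)


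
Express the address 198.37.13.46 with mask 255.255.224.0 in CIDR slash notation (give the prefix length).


Binary: 11111111.11111111.11100000.00000000
Count leading 1s
Prefix: /19


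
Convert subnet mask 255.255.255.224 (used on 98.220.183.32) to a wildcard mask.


Subnet mask: 255.255.255.224
Wildcard = 255.255.255.255 - subnet mask
255 - 255 = 0
255 - 255 = 0
255 - 255 = 0
255 - 224 = 31
Wildcard: 0.0.0.31


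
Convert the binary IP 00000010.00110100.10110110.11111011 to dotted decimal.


00000010 = 2
00110100 = 52
10110110 = 182
11111011 = 251
IP: 2.52.182.251


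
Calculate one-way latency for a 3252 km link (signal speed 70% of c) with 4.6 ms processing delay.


Speed = 0.7 * 3e5 km/s = 210000 km/s
Propagation delay = 3252 / 210000 = 0.0155 s = 15.4857 ms
Processing delay = 4.6 ms
Total one-way latency = 20.0857 ms


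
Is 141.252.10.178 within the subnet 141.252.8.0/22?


Subnet network: 141.252.8.0
Test IP AND mask: 141.252.8.0
Yes, 141.252.10.178 is in 141.252.8.0/22


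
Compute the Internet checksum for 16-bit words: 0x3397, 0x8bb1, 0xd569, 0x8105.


Sum all words (with carry folding):
+ 0x3397 = 0x3397
+ 0x8bb1 = 0xbf48
+ 0xd569 = 0x94b2
+ 0x8105 = 0x15b8
One's complement: ~0x15b8
Checksum = 0xea47


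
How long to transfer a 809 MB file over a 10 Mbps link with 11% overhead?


Effective throughput = 10 * (1 - 11/100) = 8.9 Mbps
File size in Mb = 809 * 8 = 6472 Mb
Time = 6472 / 8.9
Time = 727.191 seconds


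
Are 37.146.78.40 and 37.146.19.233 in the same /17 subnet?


Mask: 255.255.128.0
37.146.78.40 AND mask = 37.146.0.0
37.146.19.233 AND mask = 37.146.0.0
Yes, same subnet (37.146.0.0)


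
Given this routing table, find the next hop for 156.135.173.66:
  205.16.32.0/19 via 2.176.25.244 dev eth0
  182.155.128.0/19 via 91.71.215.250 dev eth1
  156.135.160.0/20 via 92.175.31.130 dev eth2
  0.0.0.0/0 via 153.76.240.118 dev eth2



Longest prefix match for 156.135.173.66:
  /19 205.16.32.0: no
  /19 182.155.128.0: no
  /20 156.135.160.0: MATCH
  /0 0.0.0.0: MATCH
Selected: next-hop 92.175.31.130 via eth2 (matched /20)


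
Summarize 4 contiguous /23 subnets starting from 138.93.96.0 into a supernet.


Original prefix: /23
Number of subnets: 4 = 2^2
New prefix = 23 - 2 = 21
Supernet: 138.93.96.0/21


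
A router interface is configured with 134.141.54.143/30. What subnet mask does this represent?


/30 means 30 network bits, 2 host bits
Binary: 11111111111111111111111111111100
Mask: 255.255.255.252


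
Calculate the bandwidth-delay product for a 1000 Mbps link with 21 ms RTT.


BDP = bandwidth * RTT
= 1000 Mbps * 21 ms
= 1000 * 1e6 * 21 / 1000 bits
= 21000000 bits
= 2625000 bytes
= 2563.4766 KB
BDP = 21000000 bits (2625000 bytes)


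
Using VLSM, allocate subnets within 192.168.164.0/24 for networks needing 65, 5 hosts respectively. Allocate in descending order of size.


65 hosts -> /25 (126 usable): 192.168.164.0/25
5 hosts -> /29 (6 usable): 192.168.164.128/29
Allocation: 192.168.164.0/25 (65 hosts, 126 usable); 192.168.164.128/29 (5 hosts, 6 usable)


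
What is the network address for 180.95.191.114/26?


IP:   10110100.01011111.10111111.01110010
Mask: 11111111.11111111.11111111.11000000
AND operation:
Net:  10110100.01011111.10111111.01000000
Network: 180.95.191.64/26


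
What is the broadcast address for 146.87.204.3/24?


Network: 146.87.204.0/24
Host bits = 8
Set all host bits to 1:
Broadcast: 146.87.204.255


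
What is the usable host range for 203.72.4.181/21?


Network: 203.72.0.0
Broadcast: 203.72.7.255
First usable = network + 1
Last usable = broadcast - 1
Range: 203.72.0.1 to 203.72.7.254


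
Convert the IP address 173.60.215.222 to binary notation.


173 = 10101101
60 = 00111100
215 = 11010111
222 = 11011110
Binary: 10101101.00111100.11010111.11011110


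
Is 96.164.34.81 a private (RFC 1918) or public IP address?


RFC 1918 private ranges:
  10.0.0.0/8 (10.0.0.0 - 10.255.255.255)
  172.16.0.0/12 (172.16.0.0 - 172.31.255.255)
  192.168.0.0/16 (192.168.0.0 - 192.168.255.255)
Public (not in any RFC 1918 range)


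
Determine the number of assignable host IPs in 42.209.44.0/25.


Host bits = 32 - 25 = 7
Total addresses = 2^7 = 128
Usable = total - 2 (network and broadcast)
Usable hosts: 126


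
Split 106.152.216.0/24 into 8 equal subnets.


New prefix = 24 + 3 = 27
Each subnet has 32 addresses
  106.152.216.0/27
  106.152.216.32/27
  106.152.216.64/27
  106.152.216.96/27
  106.152.216.128/27
  106.152.216.160/27
  106.152.216.192/27
  106.152.216.224/27
Subnets: 106.152.216.0/27, 106.152.216.32/27, 106.152.216.64/27, 106.152.216.96/27, 106.152.216.128/27, 106.152.216.160/27, 106.152.216.192/27, 106.152.216.224/27


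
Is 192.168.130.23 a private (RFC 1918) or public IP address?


RFC 1918 private ranges:
  10.0.0.0/8 (10.0.0.0 - 10.255.255.255)
  172.16.0.0/12 (172.16.0.0 - 172.31.255.255)
  192.168.0.0/16 (192.168.0.0 - 192.168.255.255)
Private (in 192.168.0.0/16)


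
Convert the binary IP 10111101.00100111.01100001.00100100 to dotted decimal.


10111101 = 189
00100111 = 39
01100001 = 97
00100100 = 36
IP: 189.39.97.36


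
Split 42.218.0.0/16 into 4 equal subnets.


New prefix = 16 + 2 = 18
Each subnet has 16384 addresses
  42.218.0.0/18
  42.218.64.0/18
  42.218.128.0/18
  42.218.192.0/18
Subnets: 42.218.0.0/18, 42.218.64.0/18, 42.218.128.0/18, 42.218.192.0/18


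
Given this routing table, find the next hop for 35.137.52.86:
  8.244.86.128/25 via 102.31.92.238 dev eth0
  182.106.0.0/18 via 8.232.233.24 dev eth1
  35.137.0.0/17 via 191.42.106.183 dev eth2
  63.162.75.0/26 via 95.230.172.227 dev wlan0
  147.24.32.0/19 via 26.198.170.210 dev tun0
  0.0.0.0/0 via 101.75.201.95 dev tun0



Longest prefix match for 35.137.52.86:
  /25 8.244.86.128: no
  /18 182.106.0.0: no
  /17 35.137.0.0: MATCH
  /26 63.162.75.0: no
  /19 147.24.32.0: no
  /0 0.0.0.0: MATCH
Selected: next-hop 191.42.106.183 via eth2 (matched /17)


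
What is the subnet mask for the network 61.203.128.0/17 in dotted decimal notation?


/17 means 17 network bits, 15 host bits
Binary: 11111111111111111000000000000000
Mask: 255.255.128.0


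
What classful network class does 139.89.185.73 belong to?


First octet: 139
Binary: 10001011
10xxxxxx -> Class B (128-191)
Class B, default mask 255.255.0.0 (/16)


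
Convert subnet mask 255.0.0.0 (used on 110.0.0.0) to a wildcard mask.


Subnet mask: 255.0.0.0
Wildcard = 255.255.255.255 - subnet mask
255 - 255 = 0
255 - 0 = 255
255 - 0 = 255
255 - 0 = 255
Wildcard: 0.255.255.255


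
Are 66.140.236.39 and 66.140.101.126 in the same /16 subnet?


Mask: 255.255.0.0
66.140.236.39 AND mask = 66.140.0.0
66.140.101.126 AND mask = 66.140.0.0
Yes, same subnet (66.140.0.0)


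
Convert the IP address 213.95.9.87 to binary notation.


213 = 11010101
95 = 01011111
9 = 00001001
87 = 01010111
Binary: 11010101.01011111.00001001.01010111


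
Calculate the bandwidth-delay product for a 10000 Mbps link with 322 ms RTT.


BDP = bandwidth * RTT
= 10000 Mbps * 322 ms
= 10000 * 1e6 * 322 / 1000 bits
= 3220000000 bits
= 402500000 bytes
= 393066.4062 KB
BDP = 3220000000 bits (402500000 bytes)


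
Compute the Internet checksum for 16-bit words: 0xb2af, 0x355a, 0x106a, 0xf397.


Sum all words (with carry folding):
+ 0xb2af = 0xb2af
+ 0x355a = 0xe809
+ 0x106a = 0xf873
+ 0xf397 = 0xec0b
One's complement: ~0xec0b
Checksum = 0x13f4


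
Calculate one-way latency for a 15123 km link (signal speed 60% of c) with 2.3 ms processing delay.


Speed = 0.6 * 3e5 km/s = 180000 km/s
Propagation delay = 15123 / 180000 = 0.084 s = 84.0167 ms
Processing delay = 2.3 ms
Total one-way latency = 86.3167 ms


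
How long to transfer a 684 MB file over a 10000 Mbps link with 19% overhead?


Effective throughput = 10000 * (1 - 19/100) = 8100.0 Mbps
File size in Mb = 684 * 8 = 5472 Mb
Time = 5472 / 8100.0
Time = 0.6756 seconds


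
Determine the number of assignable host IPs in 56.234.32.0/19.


Host bits = 32 - 19 = 13
Total addresses = 2^13 = 8192
Usable = total - 2 (network and broadcast)
Usable hosts: 8190


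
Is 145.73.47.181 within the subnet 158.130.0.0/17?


Subnet network: 158.130.0.0
Test IP AND mask: 145.73.0.0
No, 145.73.47.181 is not in 158.130.0.0/17


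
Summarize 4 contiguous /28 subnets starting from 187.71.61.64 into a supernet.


Original prefix: /28
Number of subnets: 4 = 2^2
New prefix = 28 - 2 = 26
Supernet: 187.71.61.64/26


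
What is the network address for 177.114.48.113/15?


IP:   10110001.01110010.00110000.01110001
Mask: 11111111.11111110.00000000.00000000
AND operation:
Net:  10110001.01110010.00000000.00000000
Network: 177.114.0.0/15


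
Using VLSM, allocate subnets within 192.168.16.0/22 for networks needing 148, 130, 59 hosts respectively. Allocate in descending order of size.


148 hosts -> /24 (254 usable): 192.168.16.0/24
130 hosts -> /24 (254 usable): 192.168.17.0/24
59 hosts -> /26 (62 usable): 192.168.18.0/26
Allocation: 192.168.16.0/24 (148 hosts, 254 usable); 192.168.17.0/24 (130 hosts, 254 usable); 192.168.18.0/26 (59 hosts, 62 usable)


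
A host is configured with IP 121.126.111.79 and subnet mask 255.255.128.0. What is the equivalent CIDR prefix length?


Binary: 11111111.11111111.10000000.00000000
Count leading 1s
Prefix: /17


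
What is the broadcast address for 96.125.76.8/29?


Network: 96.125.76.8/29
Host bits = 3
Set all host bits to 1:
Broadcast: 96.125.76.15


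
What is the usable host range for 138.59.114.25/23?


Network: 138.59.114.0
Broadcast: 138.59.115.255
First usable = network + 1
Last usable = broadcast - 1
Range: 138.59.114.1 to 138.59.115.254


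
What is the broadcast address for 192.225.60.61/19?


Network: 192.225.32.0/19
Host bits = 13
Set all host bits to 1:
Broadcast: 192.225.63.255


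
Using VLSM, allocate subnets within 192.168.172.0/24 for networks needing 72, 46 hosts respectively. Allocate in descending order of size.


72 hosts -> /25 (126 usable): 192.168.172.0/25
46 hosts -> /26 (62 usable): 192.168.172.128/26
Allocation: 192.168.172.0/25 (72 hosts, 126 usable); 192.168.172.128/26 (46 hosts, 62 usable)


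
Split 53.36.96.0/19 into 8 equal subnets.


New prefix = 19 + 3 = 22
Each subnet has 1024 addresses
  53.36.96.0/22
  53.36.100.0/22
  53.36.104.0/22
  53.36.108.0/22
  53.36.112.0/22
  53.36.116.0/22
  53.36.120.0/22
  53.36.124.0/22
Subnets: 53.36.96.0/22, 53.36.100.0/22, 53.36.104.0/22, 53.36.108.0/22, 53.36.112.0/22, 53.36.116.0/22, 53.36.120.0/22, 53.36.124.0/22


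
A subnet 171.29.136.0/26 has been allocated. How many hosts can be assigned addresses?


Host bits = 32 - 26 = 6
Total addresses = 2^6 = 64
Usable = total - 2 (network and broadcast)
Usable hosts: 62


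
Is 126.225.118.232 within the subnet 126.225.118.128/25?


Subnet network: 126.225.118.128
Test IP AND mask: 126.225.118.128
Yes, 126.225.118.232 is in 126.225.118.128/25


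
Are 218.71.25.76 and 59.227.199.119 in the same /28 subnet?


Mask: 255.255.255.240
218.71.25.76 AND mask = 218.71.25.64
59.227.199.119 AND mask = 59.227.199.112
No, different subnets (218.71.25.64 vs 59.227.199.112)


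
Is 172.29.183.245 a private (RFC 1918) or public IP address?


RFC 1918 private ranges:
  10.0.0.0/8 (10.0.0.0 - 10.255.255.255)
  172.16.0.0/12 (172.16.0.0 - 172.31.255.255)
  192.168.0.0/16 (192.168.0.0 - 192.168.255.255)
Private (in 172.16.0.0/12)


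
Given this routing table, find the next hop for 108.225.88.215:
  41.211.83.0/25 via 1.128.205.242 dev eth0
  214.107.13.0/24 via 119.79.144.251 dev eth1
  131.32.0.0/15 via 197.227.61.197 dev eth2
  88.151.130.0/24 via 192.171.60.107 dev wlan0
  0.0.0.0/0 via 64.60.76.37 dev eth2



Longest prefix match for 108.225.88.215:
  /25 41.211.83.0: no
  /24 214.107.13.0: no
  /15 131.32.0.0: no
  /24 88.151.130.0: no
  /0 0.0.0.0: MATCH
Selected: next-hop 64.60.76.37 via eth2 (matched /0)


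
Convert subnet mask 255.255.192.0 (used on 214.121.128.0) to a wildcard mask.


Subnet mask: 255.255.192.0
Wildcard = 255.255.255.255 - subnet mask
255 - 255 = 0
255 - 255 = 0
255 - 192 = 63
255 - 0 = 255
Wildcard: 0.0.63.255


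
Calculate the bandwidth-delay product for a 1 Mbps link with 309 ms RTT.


BDP = bandwidth * RTT
= 1 Mbps * 309 ms
= 1 * 1e6 * 309 / 1000 bits
= 309000 bits
= 38625 bytes
= 37.7197 KB
BDP = 309000 bits (38625 bytes)


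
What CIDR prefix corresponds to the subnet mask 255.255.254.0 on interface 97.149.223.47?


Binary: 11111111.11111111.11111110.00000000
Count leading 1s
Prefix: /23


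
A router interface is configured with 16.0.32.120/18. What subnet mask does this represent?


/18 means 18 network bits, 14 host bits
Binary: 11111111111111111100000000000000
Mask: 255.255.192.0


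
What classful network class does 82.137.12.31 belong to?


First octet: 82
Binary: 01010010
0xxxxxxx -> Class A (1-126)
Class A, default mask 255.0.0.0 (/8)


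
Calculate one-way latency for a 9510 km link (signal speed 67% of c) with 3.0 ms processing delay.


Speed = 0.67 * 3e5 km/s = 201000 km/s
Propagation delay = 9510 / 201000 = 0.0473 s = 47.3134 ms
Processing delay = 3.0 ms
Total one-way latency = 50.3134 ms


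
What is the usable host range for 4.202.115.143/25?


Network: 4.202.115.128
Broadcast: 4.202.115.255
First usable = network + 1
Last usable = broadcast - 1
Range: 4.202.115.129 to 4.202.115.254


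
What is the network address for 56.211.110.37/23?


IP:   00111000.11010011.01101110.00100101
Mask: 11111111.11111111.11111110.00000000
AND operation:
Net:  00111000.11010011.01101110.00000000
Network: 56.211.110.0/23


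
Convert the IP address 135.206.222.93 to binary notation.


135 = 10000111
206 = 11001110
222 = 11011110
93 = 01011101
Binary: 10000111.11001110.11011110.01011101


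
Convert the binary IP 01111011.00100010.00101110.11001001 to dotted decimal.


01111011 = 123
00100010 = 34
00101110 = 46
11001001 = 201
IP: 123.34.46.201


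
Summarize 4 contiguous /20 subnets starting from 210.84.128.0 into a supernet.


Original prefix: /20
Number of subnets: 4 = 2^2
New prefix = 20 - 2 = 18
Supernet: 210.84.128.0/18


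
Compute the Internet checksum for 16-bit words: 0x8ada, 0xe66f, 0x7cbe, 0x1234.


Sum all words (with carry folding):
+ 0x8ada = 0x8ada
+ 0xe66f = 0x714a
+ 0x7cbe = 0xee08
+ 0x1234 = 0x003d
One's complement: ~0x003d
Checksum = 0xffc2


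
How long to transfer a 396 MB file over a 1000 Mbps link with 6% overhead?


Effective throughput = 1000 * (1 - 6/100) = 940 Mbps
File size in Mb = 396 * 8 = 3168 Mb
Time = 3168 / 940
Time = 3.3702 seconds


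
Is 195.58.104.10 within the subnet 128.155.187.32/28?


Subnet network: 128.155.187.32
Test IP AND mask: 195.58.104.0
No, 195.58.104.10 is not in 128.155.187.32/28


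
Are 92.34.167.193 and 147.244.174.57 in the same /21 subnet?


Mask: 255.255.248.0
92.34.167.193 AND mask = 92.34.160.0
147.244.174.57 AND mask = 147.244.168.0
No, different subnets (92.34.160.0 vs 147.244.168.0)


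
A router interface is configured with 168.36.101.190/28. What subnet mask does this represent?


/28 means 28 network bits, 4 host bits
Binary: 11111111111111111111111111110000
Mask: 255.255.255.240


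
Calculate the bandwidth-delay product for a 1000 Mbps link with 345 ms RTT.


BDP = bandwidth * RTT
= 1000 Mbps * 345 ms
= 1000 * 1e6 * 345 / 1000 bits
= 345000000 bits
= 43125000 bytes
= 42114.2578 KB
BDP = 345000000 bits (43125000 bytes)


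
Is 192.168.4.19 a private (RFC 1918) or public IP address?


RFC 1918 private ranges:
  10.0.0.0/8 (10.0.0.0 - 10.255.255.255)
  172.16.0.0/12 (172.16.0.0 - 172.31.255.255)
  192.168.0.0/16 (192.168.0.0 - 192.168.255.255)
Private (in 192.168.0.0/16)


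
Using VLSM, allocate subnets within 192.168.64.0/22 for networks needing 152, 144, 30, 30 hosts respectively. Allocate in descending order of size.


152 hosts -> /24 (254 usable): 192.168.64.0/24
144 hosts -> /24 (254 usable): 192.168.65.0/24
30 hosts -> /27 (30 usable): 192.168.66.0/27
30 hosts -> /27 (30 usable): 192.168.66.32/27
Allocation: 192.168.64.0/24 (152 hosts, 254 usable); 192.168.65.0/24 (144 hosts, 254 usable); 192.168.66.0/27 (30 hosts, 30 usable); 192.168.66.32/27 (30 hosts, 30 usable)


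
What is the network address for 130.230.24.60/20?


IP:   10000010.11100110.00011000.00111100
Mask: 11111111.11111111.11110000.00000000
AND operation:
Net:  10000010.11100110.00010000.00000000
Network: 130.230.16.0/20


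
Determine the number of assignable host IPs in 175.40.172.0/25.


Host bits = 32 - 25 = 7
Total addresses = 2^7 = 128
Usable = total - 2 (network and broadcast)
Usable hosts: 126


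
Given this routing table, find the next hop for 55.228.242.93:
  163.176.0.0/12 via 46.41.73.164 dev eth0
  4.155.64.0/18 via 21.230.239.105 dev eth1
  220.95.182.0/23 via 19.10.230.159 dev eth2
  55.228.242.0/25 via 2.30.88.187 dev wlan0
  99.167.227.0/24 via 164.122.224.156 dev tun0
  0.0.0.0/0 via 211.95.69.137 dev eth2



Longest prefix match for 55.228.242.93:
  /12 163.176.0.0: no
  /18 4.155.64.0: no
  /23 220.95.182.0: no
  /25 55.228.242.0: MATCH
  /24 99.167.227.0: no
  /0 0.0.0.0: MATCH
Selected: next-hop 2.30.88.187 via wlan0 (matched /25)


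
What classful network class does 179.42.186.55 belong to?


First octet: 179
Binary: 10110011
10xxxxxx -> Class B (128-191)
Class B, default mask 255.255.0.0 (/16)


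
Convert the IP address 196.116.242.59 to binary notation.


196 = 11000100
116 = 01110100
242 = 11110010
59 = 00111011
Binary: 11000100.01110100.11110010.00111011


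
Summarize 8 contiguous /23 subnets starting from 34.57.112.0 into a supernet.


Original prefix: /23
Number of subnets: 8 = 2^3
New prefix = 23 - 3 = 20
Supernet: 34.57.112.0/20


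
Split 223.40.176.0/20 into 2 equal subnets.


New prefix = 20 + 1 = 21
Each subnet has 2048 addresses
  223.40.176.0/21
  223.40.184.0/21
Subnets: 223.40.176.0/21, 223.40.184.0/21
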